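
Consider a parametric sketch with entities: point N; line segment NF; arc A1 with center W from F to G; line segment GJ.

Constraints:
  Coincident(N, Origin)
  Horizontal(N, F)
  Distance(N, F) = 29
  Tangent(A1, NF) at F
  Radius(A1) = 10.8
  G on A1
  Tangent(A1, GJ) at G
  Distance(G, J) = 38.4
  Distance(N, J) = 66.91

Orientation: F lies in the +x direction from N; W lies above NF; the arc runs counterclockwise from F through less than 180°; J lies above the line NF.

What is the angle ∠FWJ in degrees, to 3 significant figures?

149°

Checks: |WG| = 10.80 ✓; ∠(WG, GJ) = 90.00° ✓; |GJ| = 38.40 ✓; |NJ| = 66.91 ✓.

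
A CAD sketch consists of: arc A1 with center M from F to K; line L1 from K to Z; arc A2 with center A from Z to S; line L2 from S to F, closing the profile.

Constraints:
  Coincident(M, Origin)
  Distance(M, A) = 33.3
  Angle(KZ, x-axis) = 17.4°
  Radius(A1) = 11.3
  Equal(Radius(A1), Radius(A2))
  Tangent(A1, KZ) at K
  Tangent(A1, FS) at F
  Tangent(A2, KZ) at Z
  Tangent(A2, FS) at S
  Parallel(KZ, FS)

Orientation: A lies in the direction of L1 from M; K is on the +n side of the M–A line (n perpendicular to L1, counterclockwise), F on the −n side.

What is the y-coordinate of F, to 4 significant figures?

-10.78

The slot axis is L1's direction at 17.4°, so u = (cos 17.4°, sin 17.4°) = (0.9542, 0.2990) and n = (−sin 17.4°, cos 17.4°) = (-0.2990, 0.9542). M is at the origin and A lies 33.3 along u from M, so A = 33.3·u = (31.78, 9.958). Tangency of A1 to both parallel lines with radius 11.3 puts K and F at M ± 11.3·n: K = (-3.379, 10.78), F = (3.379, -10.78). So F.y = -10.78.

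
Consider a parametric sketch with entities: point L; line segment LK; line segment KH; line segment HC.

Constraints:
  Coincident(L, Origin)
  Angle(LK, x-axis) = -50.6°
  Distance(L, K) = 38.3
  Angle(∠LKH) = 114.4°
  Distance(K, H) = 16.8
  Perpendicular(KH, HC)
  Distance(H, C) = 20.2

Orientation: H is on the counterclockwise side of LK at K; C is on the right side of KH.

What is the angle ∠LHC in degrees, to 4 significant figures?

136.9°

L is at the origin; LK runs at -50.6° with length 38.3, so K = 38.3·(cos -50.6°, sin -50.6°) = (24.31, -29.60). ∠LKH = 114.4°, so KH runs at -50.6° + (180° − 114.4°) = 15.00° from the x-axis; with |KH| = 16.8, H = K + 16.8·(cos 15.00°, sin 15.00°) = (40.54, -25.25). The perpendicularity gives HC at right angles to KH; with |HC| = 20.2 on the right of KH, C = H + 20.2·(0.2588, -0.9659) = (45.77, -44.76). Then cos ∠LHC = HL·HC / (|HL||HC|), giving 136.9°.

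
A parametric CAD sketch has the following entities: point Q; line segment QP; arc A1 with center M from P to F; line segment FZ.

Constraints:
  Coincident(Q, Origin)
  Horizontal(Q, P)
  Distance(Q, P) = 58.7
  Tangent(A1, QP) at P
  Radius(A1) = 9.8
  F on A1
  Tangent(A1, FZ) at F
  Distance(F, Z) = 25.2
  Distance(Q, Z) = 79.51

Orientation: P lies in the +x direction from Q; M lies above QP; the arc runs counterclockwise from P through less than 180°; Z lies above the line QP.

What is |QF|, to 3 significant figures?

68.9

Q is at the origin; QP is horizontal with |QP| = 58.7 and P on the +x side, so P = (58.7, 0.00). A1 meets QP tangentially, so MP is at right angles to QP, so M = P + (0, 9.8) = (58.7, 9.80). Since MF ⟂ FZ (tangency), |MZ| = √(9.8² + 25.2²) = 27.0 regardless of where F sits on A1. So Z lies on both circle(Q, 79.51) and circle(M, 27.0); the above-QP intersection is Z = (72.2, 33.2). F is the foot of the tangent from Z: F = (68.4, 8.30).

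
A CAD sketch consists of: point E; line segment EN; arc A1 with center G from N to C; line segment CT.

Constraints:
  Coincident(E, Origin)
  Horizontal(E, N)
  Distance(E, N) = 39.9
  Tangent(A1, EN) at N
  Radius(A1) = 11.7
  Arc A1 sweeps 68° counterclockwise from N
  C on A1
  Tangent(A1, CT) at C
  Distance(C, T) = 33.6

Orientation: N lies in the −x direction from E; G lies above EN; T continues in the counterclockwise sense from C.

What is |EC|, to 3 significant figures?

30.0

E is at the origin; EN is horizontal with |EN| = 39.9 and N on the −x side, so N = (-39.9, 0.00). Tangency of A1 to EN means the radius GN is perpendicular to EN, so G = N + (0, 11.7) = (-39.9, 11.7). On A1, N sits at bearing -90° from G; a 68° counterclockwise sweep puts C at bearing -22°, so C = G + 11.7·(cos -22°, sin -22°) = (-29.1, 7.32). Then |EC| = |C − E| = 30.0.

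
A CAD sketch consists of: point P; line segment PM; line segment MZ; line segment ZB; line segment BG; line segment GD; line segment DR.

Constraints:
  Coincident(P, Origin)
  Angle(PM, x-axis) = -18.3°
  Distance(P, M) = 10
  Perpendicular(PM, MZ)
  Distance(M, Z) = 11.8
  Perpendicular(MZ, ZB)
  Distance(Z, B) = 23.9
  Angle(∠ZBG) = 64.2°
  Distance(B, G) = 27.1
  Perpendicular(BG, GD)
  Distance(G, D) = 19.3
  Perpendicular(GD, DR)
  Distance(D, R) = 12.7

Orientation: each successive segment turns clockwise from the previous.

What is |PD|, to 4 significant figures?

15.84

∠ZBG = 64.2° gives BG at 45.90° from the x-axis; with |BG| = 27.1, G = (1.957, 12.62). BG is perpendicular to GD, so GD runs at -44.10°; with |GD| = 19.3, D = (15.82, -0.8086). Then |PD| = |D − P| = 15.84.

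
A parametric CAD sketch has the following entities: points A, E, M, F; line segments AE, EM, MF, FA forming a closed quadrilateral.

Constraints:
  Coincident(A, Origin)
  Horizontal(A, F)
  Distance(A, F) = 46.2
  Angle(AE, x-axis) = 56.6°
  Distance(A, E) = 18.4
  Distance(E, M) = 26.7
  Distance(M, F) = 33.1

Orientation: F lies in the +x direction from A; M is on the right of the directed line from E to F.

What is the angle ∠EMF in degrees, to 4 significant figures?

81.17°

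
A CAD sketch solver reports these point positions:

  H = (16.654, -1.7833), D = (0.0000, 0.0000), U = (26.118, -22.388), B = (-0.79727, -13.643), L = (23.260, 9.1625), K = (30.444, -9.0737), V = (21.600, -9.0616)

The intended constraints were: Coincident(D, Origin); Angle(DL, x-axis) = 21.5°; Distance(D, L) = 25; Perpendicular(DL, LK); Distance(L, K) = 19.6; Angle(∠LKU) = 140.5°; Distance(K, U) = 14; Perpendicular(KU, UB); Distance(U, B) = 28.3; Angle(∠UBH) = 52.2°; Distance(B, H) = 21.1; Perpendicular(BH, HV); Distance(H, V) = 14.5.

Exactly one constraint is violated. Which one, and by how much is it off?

Distance(H, V) = 14.5 — off by 5.70.

D = (0.00, 0.00) ✓; DL at 21.50° ✓; |DL| = 25.00 ✓; ∠(DL, LK) = 90.00° ✓; |LK| = 19.60 ✓; ∠LKU = 140.5° ✓; |KU| = 14.00 ✓; ∠(KU, UB) = 90.00° ✓; |UB| = 28.30 ✓; ∠UBH = 52.20° ✓; |BH| = 21.10 ✓; ∠(BH, HV) = 90.00° ✓; |HV| = 8.800 ✗.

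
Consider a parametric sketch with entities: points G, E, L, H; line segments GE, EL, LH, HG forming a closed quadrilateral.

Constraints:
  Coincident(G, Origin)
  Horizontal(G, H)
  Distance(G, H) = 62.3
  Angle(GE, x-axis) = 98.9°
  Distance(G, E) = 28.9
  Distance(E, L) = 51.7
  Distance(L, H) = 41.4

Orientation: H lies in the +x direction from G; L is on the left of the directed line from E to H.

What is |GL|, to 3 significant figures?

60.0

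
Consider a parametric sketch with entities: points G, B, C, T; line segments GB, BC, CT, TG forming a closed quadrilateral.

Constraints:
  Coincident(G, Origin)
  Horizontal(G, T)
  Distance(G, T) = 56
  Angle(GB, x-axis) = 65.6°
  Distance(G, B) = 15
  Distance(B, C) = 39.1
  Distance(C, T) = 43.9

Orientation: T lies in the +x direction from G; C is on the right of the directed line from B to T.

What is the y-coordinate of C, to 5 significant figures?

-23.345

G is at the origin; G and T share the same y with |GT| = 56.0 and T in +x, so T = (56.0, 0). GB runs at 65.6° with |GB| = 15.0, so B = (6.1966, 13.660). C is determined by |BC| = 39.1 and |CT| = 43.9 together: it lies at the intersection of circle(B, 39.1) and circle(T, 43.9). With |BT| = 51.643, the foot of the radical line on BT is 21.964 from B and the perpendicular offset is √(39.1² − 21.964²) = 32.348. Taking the right-of-BT solution: C = (18.822, -23.345).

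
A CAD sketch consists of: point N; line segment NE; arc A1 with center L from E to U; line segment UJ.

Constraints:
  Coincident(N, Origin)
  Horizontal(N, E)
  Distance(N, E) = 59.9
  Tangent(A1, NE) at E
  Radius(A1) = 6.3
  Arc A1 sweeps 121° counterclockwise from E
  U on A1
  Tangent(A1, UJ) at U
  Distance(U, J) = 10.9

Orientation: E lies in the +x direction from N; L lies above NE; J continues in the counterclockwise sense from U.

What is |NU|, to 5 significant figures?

65.994

N is at the origin; NE is horizontal with |NE| = 59.9 and E on the +x side, so E = (59.900, 0.0000). Tangency of A1 to NE means the radius LE is perpendicular to NE, so L = E + (0, 6.3) = (59.900, 6.3000). On A1, E sits at bearing -90° from L; a 121° counterclockwise sweep puts U at bearing 31°, so U = L + 6.3·(cos 31°, sin 31°) = (65.300, 9.5447). Then |NU| = |U − N| = 65.994.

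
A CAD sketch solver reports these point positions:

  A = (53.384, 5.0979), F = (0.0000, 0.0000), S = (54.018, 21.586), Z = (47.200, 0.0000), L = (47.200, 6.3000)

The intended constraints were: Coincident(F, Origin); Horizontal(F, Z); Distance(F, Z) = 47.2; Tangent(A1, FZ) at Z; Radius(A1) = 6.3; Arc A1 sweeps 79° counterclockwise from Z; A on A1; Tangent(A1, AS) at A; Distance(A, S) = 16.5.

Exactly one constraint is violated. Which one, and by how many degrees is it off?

Tangent(A1, AS) at A — off by 8.80°.

F = (0.00, 0.00) ✓; F.y = 0.00, Z.y = 0.00 ✓; |FZ| = 47.20 ✓; ∠(LZ, ZF) = 90.00° ✓; |LZ| = 6.300 ✓; bearing(L→A) − bearing(L→Z) = 79.00° ✓; |LA| = 6.300 ✓; ∠(LA, AS) = 81.20° ✗; |AS| = 16.50 ✓.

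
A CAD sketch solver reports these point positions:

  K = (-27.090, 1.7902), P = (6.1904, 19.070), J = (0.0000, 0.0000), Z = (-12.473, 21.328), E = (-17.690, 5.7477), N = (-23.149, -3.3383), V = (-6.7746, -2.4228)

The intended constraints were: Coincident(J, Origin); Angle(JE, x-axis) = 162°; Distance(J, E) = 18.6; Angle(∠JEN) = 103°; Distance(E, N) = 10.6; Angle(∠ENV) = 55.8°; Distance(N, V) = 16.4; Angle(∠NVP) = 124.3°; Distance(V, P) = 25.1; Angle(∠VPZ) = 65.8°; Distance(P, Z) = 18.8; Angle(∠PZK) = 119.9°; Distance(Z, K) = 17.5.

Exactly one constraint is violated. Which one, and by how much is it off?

Distance(Z, K) = 17.5 — off by 6.90.

J = (0.00, 0.00) ✓; JE at 162.0° ✓; |JE| = 18.60 ✓; ∠JEN = 103.0° ✓; |EN| = 10.60 ✓; ∠ENV = 55.80° ✓; |NV| = 16.40 ✓; ∠NVP = 124.3° ✓; |VP| = 25.10 ✓; ∠VPZ = 65.80° ✓; |PZ| = 18.80 ✓; ∠PZK = 119.9° ✓; |ZK| = 24.40 ✗.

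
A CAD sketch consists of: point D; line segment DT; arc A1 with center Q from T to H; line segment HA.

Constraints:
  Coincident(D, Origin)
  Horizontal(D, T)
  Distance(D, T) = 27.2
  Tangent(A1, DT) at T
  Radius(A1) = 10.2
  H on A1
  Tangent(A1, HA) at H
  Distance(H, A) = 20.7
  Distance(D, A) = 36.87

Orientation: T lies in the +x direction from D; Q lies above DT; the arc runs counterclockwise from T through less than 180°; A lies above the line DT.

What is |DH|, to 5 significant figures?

38.420

D is at the origin; D and T share the same y with |DT| = 27.2 and T on the +x side, so T = (27.200, 0.0000). A1 meets DT tangentially, so QT is at right angles to DT, so Q = T + (0, 10.2) = (27.200, 10.200). Since QH ⟂ HA (tangency), |QA| = √(10.2² + 20.7²) = 23.077 regardless of where H sits on A1. So A lies on both circle(D, 36.87) and circle(Q, 23.077); the above-DT intersection is A = (18.824, 31.703). H is the foot of the tangent from A: H = (34.089, 17.722).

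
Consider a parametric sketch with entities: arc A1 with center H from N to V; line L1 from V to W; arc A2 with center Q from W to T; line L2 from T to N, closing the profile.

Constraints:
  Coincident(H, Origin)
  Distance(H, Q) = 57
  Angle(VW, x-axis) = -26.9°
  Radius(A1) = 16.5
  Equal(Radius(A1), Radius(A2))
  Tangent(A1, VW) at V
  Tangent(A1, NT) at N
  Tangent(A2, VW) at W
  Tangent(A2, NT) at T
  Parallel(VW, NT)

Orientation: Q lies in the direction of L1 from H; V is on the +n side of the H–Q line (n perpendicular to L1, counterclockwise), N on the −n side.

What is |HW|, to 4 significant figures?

59.34

The slot axis is L1's direction at -26.9°, so u = (cos -26.9°, sin -26.9°) = (0.8918, -0.4524) and n = (−sin -26.9°, cos -26.9°) = (0.4524, 0.8918). H is at the origin and Q lies 57.0 along u from H, so Q = 57.0·u = (50.83, -25.79). Tangency of A1 to both parallel lines with radius 16.5 puts V and N at H ± 16.5·n: V = (7.465, 14.71), N = (-7.465, -14.71). Equal radii place W and T the same way about Q: W = Q + 16.5·n = (58.30, -11.07), T = Q − 16.5·n = (43.37, -40.50). Then |HW| = |W − H| = 59.34.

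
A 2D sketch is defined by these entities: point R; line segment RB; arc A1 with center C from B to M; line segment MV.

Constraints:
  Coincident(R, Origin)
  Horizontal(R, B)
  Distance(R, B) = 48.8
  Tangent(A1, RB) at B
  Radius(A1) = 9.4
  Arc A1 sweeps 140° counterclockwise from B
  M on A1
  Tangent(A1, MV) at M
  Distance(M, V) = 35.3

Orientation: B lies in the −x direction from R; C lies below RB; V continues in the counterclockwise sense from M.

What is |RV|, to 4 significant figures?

48.13

R is at the origin; R and B share the same y with |RB| = 48.8 and B on the −x side, so B = (-48.80, 0.000). The tangent condition forces CB to be normal to RB, so C = B + (0, -9.4) = (-48.80, -9.400). On A1, B sits at bearing 90° from C; a 140° counterclockwise sweep puts M at bearing 230°, so M = C + 9.4·(cos 230°, sin 230°) = (-54.84, -16.60). Tangency of A1 to MV means the radius CM is perpendicular to MV, so MV runs along (−sin 230°, cos 230°); with |MV| = 35.3, V = (-27.80, -39.29). Then |RV| = |V − R| = 48.13.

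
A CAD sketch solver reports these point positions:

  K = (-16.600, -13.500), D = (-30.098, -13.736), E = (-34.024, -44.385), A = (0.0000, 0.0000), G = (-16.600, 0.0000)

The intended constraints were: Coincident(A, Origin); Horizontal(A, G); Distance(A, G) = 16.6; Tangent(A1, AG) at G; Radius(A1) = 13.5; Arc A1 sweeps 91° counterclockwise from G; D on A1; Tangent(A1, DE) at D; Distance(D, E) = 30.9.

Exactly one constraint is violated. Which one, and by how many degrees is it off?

Tangent(A1, DE) at D — off by 8.30°.

A = (0.00, 0.00) ✓; A.y = 0.00, G.y = 0.00 ✓; |AG| = 16.60 ✓; ∠(KG, GA) = 90.00° ✓; |KG| = 13.50 ✓; bearing(K→D) − bearing(K→G) = 91.00° ✓; |KD| = 13.50 ✓; ∠(KD, DE) = 98.30° ✗; |DE| = 30.90 ✓.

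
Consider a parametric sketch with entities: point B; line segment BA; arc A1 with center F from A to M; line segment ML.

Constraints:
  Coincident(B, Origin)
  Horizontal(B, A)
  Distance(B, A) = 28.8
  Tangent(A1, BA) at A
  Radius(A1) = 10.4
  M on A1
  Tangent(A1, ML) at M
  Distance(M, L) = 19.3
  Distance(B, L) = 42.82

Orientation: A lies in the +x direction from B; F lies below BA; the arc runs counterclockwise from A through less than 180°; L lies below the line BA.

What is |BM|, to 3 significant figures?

24.6

B is at the origin; B and A share the same y with |BA| = 28.8 and A on the +x side, so A = (28.8, 0.00). Tangency of A1 to BA means the radius FA is perpendicular to BA, so F = A + (0, -10.4) = (28.8, -10.4). Since FM ⟂ ML (tangency), |FL| = √(10.4² + 19.3²) = 21.9 regardless of where M sits on A1. So L lies on both circle(B, 42.82) and circle(F, 21.9); the below-BA intersection is L = (28.1, -32.3). M is the foot of the tangent from L: M = (19.5, -15.0).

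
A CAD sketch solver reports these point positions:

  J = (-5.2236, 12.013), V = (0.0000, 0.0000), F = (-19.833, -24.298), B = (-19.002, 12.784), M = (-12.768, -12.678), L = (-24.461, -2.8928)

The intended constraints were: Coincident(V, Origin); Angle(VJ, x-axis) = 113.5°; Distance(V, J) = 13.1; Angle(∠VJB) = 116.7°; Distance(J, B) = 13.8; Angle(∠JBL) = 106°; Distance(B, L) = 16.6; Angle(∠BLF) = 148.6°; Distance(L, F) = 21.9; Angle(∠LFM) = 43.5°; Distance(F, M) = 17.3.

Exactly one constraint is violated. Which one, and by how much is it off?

Distance(F, M) = 17.3 — off by 3.70.

V = (0.00, 0.00) ✓; VJ at 113.5° ✓; |VJ| = 13.10 ✓; ∠VJB = 116.7° ✓; |JB| = 13.80 ✓; ∠JBL = 106.0° ✓; |BL| = 16.60 ✓; ∠BLF = 148.6° ✓; |LF| = 21.90 ✓; ∠LFM = 43.50° ✓; |FM| = 13.60 ✗.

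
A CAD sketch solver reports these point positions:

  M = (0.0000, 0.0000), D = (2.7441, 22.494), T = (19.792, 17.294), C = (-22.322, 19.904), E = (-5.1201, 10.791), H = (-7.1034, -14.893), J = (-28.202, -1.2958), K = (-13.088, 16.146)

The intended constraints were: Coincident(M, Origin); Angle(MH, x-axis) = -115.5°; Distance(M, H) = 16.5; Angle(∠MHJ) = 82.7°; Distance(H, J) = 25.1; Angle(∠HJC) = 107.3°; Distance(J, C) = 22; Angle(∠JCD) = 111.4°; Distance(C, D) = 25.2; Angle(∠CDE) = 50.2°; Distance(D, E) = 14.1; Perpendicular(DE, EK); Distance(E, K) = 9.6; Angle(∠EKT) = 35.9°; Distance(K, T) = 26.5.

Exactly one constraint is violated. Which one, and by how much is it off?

Distance(K, T) = 26.5 — off by 6.40.

M = (0.00, 0.00) ✓; MH at -115.5° ✓; |MH| = 16.50 ✓; ∠MHJ = 82.70° ✓; |HJ| = 25.10 ✓; ∠HJC = 107.3° ✓; |JC| = 22.00 ✓; ∠JCD = 111.4° ✓; |CD| = 25.20 ✓; ∠CDE = 50.20° ✓; |DE| = 14.10 ✓; ∠(DE, EK) = 90.00° ✓; |EK| = 9.600 ✓; ∠EKT = 35.90° ✓; |KT| = 32.90 ✗.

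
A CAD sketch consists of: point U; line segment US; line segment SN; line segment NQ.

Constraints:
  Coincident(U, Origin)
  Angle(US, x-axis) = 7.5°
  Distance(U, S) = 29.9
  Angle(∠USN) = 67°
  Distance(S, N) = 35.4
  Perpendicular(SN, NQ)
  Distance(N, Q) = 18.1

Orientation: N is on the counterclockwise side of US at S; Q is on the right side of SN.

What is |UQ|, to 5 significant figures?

51.420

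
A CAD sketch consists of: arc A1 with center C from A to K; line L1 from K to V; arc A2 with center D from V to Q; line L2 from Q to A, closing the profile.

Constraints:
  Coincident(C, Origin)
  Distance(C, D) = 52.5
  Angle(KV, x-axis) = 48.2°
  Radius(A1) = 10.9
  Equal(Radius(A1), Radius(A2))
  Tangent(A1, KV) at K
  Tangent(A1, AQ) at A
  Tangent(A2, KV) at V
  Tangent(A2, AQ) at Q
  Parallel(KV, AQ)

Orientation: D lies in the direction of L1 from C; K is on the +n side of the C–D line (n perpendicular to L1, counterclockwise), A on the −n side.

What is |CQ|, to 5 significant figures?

53.620

The slot axis is L1's direction at 48.2°, so u = (cos 48.2°, sin 48.2°) = (0.66653, 0.74548) and n = (−sin 48.2°, cos 48.2°) = (-0.74548, 0.66653). C is at the origin and D lies 52.5 along u from C, so D = 52.5·u = (34.993, 39.137). Tangency of A1 to both parallel lines with radius 10.9 puts K and A at C ± 10.9·n: K = (-8.1257, 7.2652), A = (8.1257, -7.2652). Equal radii place V and Q the same way about D: V = D + 10.9·n = (26.867, 46.403), Q = D − 10.9·n = (43.119, 31.872). Then |CQ| = |Q − C| = 53.620.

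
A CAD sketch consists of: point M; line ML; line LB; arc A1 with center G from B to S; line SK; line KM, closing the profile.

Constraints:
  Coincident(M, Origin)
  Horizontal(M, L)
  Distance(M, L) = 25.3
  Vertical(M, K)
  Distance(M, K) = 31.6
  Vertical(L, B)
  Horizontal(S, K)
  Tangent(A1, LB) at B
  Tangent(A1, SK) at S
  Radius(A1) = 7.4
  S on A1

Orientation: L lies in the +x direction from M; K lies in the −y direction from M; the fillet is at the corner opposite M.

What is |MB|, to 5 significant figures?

35.010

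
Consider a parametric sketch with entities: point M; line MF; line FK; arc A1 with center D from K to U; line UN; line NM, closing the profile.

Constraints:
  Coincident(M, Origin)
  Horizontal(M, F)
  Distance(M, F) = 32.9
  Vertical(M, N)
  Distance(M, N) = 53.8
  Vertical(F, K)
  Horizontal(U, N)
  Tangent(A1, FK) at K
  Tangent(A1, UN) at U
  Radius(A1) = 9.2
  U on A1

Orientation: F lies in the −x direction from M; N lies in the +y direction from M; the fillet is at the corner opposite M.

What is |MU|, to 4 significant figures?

58.79

M is at the origin; M and F share the same y with |MF| = 32.9 and F on the −x side, so F = (-32.90, 0.000). M and N share the same x with |MN| = 53.8 and N on the +y side, so N = (0.000, 53.80). The virtual corner opposite M is at (-32.90, 53.80). Tangency of A1 to FK means the radius DK is perpendicular to FK and A1 meets UN tangentially, so DU is at right angles to UN, with radius 9.2, so the center D sits 9.2 in from both sides at D = (-23.70, 44.60). That places the tangent points at K = (-32.90, 44.60) on FK and U = (-23.70, 53.80) on UN. Then |MU| = |U − M| = 58.79.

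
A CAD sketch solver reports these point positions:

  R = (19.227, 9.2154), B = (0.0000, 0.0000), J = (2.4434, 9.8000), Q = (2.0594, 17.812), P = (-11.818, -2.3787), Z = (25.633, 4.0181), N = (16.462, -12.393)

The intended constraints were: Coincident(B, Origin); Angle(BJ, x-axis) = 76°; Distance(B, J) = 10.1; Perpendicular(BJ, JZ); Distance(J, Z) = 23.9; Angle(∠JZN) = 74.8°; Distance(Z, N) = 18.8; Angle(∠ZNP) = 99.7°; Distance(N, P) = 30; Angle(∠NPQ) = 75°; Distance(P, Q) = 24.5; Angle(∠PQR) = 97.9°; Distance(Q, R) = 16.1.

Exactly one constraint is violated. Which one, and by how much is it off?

Distance(Q, R) = 16.1 — off by 3.10.

B = (0.00, 0.00) ✓; BJ at 76.00° ✓; |BJ| = 10.10 ✓; ∠(BJ, JZ) = 90.00° ✓; |JZ| = 23.90 ✓; ∠JZN = 74.80° ✓; |ZN| = 18.80 ✓; ∠ZNP = 99.70° ✓; |NP| = 30.00 ✓; ∠NPQ = 75.00° ✓; |PQ| = 24.50 ✓; ∠PQR = 97.90° ✓; |QR| = 19.20 ✗.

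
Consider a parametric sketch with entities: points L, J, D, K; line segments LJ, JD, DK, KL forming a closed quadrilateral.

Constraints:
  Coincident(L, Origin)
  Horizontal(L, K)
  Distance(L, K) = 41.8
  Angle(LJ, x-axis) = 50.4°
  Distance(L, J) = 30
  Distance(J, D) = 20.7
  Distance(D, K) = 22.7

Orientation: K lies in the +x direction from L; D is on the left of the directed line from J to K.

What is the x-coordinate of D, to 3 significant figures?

39.8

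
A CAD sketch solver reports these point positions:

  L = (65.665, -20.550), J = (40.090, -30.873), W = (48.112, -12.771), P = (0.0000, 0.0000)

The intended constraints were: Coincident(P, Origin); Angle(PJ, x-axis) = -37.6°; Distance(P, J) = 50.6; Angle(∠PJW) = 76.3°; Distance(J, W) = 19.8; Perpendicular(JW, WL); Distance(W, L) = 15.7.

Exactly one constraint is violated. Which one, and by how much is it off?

Distance(W, L) = 15.7 — off by 3.50.

P = (0.00, 0.00) ✓; PJ at -37.60° ✓; |PJ| = 50.60 ✓; ∠PJW = 76.30° ✓; |JW| = 19.80 ✓; ∠(JW, WL) = 90.00° ✓; |WL| = 19.20 ✗.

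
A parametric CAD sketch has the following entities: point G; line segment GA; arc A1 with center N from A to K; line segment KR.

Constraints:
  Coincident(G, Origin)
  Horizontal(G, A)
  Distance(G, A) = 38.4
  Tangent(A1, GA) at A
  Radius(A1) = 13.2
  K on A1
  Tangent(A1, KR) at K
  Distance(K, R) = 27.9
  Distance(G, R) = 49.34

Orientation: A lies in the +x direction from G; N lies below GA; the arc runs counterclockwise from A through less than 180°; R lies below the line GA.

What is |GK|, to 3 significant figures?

28.7

G is at the origin; GA is horizontal with |GA| = 38.4 and A on the +x side, so A = (38.4, 0.00). Since A1 is tangent to GA there, NA ⟂ GA, so N = A + (0, -13.2) = (38.4, -13.2). Since NK ⟂ KR (tangency), |NR| = √(13.2² + 27.9²) = 30.9 regardless of where K sits on A1. So R lies on both circle(G, 49.34) and circle(N, 30.9); the below-GA intersection is R = (26.4, -41.7). K is the foot of the tangent from R: K = (25.2, -13.8).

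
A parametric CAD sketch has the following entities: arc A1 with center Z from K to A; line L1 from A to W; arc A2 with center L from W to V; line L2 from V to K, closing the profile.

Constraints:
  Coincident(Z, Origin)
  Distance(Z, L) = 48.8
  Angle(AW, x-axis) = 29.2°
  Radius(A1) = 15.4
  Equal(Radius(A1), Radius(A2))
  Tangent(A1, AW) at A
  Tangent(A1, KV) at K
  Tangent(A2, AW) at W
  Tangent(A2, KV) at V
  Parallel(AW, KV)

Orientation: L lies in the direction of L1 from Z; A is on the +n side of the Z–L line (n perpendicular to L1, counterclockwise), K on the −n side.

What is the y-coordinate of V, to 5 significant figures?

10.365

The slot axis is L1's direction at 29.2°, so u = (cos 29.2°, sin 29.2°) = (0.87292, 0.48786) and n = (−sin 29.2°, cos 29.2°) = (-0.48786, 0.87292). Z is at the origin and L lies 48.8 along u from Z, so L = 48.8·u = (42.599, 23.808). Tangency of A1 to both parallel lines with radius 15.4 puts A and K at Z ± 15.4·n: A = (-7.5130, 13.443), K = (7.5130, -13.443). Equal radii place W and V the same way about L: W = L + 15.4·n = (35.086, 37.251), V = L − 15.4·n = (50.112, 10.365). So V.y = 10.365.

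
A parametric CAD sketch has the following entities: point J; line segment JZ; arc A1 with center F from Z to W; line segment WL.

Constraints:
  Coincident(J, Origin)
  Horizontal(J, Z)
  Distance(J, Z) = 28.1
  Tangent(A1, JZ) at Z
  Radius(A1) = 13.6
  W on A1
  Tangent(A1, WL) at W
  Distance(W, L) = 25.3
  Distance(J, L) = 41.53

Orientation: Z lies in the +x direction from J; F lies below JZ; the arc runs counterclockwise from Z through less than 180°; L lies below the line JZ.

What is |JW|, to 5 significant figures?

19.887

Checks: |FW| = 13.60 ✓; ∠(FW, WL) = 90.00° ✓; |WL| = 25.30 ✓; |JL| = 41.53 ✓.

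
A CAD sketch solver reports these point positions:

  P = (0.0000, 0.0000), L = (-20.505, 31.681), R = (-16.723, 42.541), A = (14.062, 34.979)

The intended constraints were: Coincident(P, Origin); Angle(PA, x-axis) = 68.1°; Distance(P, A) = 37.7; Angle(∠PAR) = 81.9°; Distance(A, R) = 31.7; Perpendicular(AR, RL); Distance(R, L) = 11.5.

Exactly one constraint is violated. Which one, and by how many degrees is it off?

Perpendicular(AR, RL) — off by 5.40°.

P = (0.00, 0.00) ✓; PA at 68.10° ✓; |PA| = 37.70 ✓; ∠PAR = 81.90° ✓; |AR| = 31.70 ✓; ∠(AR, RL) = 84.60° ✗; |RL| = 11.50 ✓.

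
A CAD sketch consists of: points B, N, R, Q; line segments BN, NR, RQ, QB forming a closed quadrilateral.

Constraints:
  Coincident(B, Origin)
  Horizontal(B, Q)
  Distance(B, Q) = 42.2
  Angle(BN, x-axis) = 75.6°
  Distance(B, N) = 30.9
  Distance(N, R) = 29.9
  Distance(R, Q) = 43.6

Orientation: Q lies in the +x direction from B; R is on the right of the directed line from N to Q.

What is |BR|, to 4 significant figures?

1.989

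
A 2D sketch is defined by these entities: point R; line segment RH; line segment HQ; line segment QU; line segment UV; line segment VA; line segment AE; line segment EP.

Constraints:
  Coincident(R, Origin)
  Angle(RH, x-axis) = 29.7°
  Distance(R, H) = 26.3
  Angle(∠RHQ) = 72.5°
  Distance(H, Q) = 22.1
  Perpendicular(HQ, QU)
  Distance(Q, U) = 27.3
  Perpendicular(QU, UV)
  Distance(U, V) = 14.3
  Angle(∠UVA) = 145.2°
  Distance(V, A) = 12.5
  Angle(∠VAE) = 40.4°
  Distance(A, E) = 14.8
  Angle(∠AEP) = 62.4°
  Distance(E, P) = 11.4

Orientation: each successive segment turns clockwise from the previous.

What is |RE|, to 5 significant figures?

7.7097

R is at the origin; RH runs at 29.7° with length 26.3, so H = (22.845, 13.031). ∠RHQ = 72.5° gives HQ at -77.800° from the x-axis; with |HQ| = 22.1, Q = (27.515, -8.5703). HQ is perpendicular to QU, so QU runs at -167.80°; with |QU| = 27.3, U = (0.83183, -14.339). QU is perpendicular to UV, so UV runs at 102.20°; with |UV| = 14.3, V = (-2.1901, -0.36245). ∠UVA = 145.2° gives VA at 67.400° from the x-axis; with |VA| = 12.5, A = (2.6136, 11.178). ∠VAE = 40.4° gives AE at -72.200° from the x-axis; with |AE| = 14.8, E = (7.1379, -2.9138). Then |RE| = |E − R| = 7.7097.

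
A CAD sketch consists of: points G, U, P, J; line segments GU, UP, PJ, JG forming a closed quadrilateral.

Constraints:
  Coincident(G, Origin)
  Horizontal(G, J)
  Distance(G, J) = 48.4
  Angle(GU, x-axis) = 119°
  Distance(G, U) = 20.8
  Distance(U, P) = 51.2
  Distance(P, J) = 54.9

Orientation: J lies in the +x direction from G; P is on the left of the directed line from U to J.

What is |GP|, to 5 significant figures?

58.932

Checks: |UP| = 51.20 ✓; |PJ| = 54.90 ✓.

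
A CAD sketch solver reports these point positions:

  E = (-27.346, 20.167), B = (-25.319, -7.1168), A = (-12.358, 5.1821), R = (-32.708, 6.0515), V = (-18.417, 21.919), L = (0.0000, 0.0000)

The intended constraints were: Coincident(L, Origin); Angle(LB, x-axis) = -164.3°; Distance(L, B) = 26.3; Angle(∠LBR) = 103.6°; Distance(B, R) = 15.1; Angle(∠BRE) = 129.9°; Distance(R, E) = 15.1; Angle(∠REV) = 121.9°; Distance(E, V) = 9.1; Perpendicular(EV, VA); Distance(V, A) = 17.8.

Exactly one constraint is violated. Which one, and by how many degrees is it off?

Perpendicular(EV, VA) — off by 8.80°.

L = (0.00, 0.00) ✓; LB at -164.3° ✓; |LB| = 26.30 ✓; ∠LBR = 103.6° ✓; |BR| = 15.10 ✓; ∠BRE = 129.9° ✓; |RE| = 15.10 ✓; ∠REV = 121.9° ✓; |EV| = 9.099 ✓; ∠(EV, VA) = 81.20° ✗; |VA| = 17.80 ✓.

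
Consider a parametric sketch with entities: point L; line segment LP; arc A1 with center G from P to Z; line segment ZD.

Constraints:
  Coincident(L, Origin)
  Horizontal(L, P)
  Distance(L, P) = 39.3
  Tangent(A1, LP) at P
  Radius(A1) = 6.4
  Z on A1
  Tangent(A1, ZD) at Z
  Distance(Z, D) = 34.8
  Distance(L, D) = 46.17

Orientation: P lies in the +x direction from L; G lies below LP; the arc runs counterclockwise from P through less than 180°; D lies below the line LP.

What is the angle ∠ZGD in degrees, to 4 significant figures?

79.58°

Checks: |LP| = 39.30 ✓; |GZ| = 6.400 ✓; ∠(GZ, ZD) = 90.00° ✓; |ZD| = 34.80 ✓; |LD| = 46.17 ✓.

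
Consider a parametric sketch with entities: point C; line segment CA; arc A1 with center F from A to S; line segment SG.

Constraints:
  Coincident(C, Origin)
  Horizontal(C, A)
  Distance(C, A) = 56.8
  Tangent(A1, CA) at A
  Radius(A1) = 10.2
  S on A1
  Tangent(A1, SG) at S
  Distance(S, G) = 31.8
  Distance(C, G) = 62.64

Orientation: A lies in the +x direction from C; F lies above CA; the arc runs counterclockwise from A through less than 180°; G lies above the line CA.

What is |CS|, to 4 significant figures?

67.05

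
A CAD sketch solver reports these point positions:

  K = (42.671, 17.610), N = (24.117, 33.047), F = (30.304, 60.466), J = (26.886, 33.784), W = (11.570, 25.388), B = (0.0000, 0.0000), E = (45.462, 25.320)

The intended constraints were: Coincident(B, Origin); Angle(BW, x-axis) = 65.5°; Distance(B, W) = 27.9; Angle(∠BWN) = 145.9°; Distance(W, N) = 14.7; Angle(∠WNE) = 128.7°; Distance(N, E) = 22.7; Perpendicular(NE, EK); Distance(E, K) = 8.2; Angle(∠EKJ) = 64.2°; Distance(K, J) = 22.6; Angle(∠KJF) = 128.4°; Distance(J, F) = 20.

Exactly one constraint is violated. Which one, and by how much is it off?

Distance(J, F) = 20 — off by 6.90.

B = (0.00, 0.00) ✓; BW at 65.50° ✓; |BW| = 27.90 ✓; ∠BWN = 145.9° ✓; |WN| = 14.70 ✓; ∠WNE = 128.7° ✓; |NE| = 22.70 ✓; ∠(NE, EK) = 90.00° ✓; |EK| = 8.200 ✓; ∠EKJ = 64.20° ✓; |KJ| = 22.60 ✓; ∠KJF = 128.4° ✓; |JF| = 26.90 ✗.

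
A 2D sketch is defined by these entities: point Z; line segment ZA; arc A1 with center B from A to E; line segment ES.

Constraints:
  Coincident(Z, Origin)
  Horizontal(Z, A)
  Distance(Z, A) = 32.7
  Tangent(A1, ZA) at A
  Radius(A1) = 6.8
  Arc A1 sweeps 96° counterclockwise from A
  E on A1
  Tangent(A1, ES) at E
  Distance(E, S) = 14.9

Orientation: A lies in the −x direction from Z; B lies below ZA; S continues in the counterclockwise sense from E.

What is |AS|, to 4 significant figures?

22.93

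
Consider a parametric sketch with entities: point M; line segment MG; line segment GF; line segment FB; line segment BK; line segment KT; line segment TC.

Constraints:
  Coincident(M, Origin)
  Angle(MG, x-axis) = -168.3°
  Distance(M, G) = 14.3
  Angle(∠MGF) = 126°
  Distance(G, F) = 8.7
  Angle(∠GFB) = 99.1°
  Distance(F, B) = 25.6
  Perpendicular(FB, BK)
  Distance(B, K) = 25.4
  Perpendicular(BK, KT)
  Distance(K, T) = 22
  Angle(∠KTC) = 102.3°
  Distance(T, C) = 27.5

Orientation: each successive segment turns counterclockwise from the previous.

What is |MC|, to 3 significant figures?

23.0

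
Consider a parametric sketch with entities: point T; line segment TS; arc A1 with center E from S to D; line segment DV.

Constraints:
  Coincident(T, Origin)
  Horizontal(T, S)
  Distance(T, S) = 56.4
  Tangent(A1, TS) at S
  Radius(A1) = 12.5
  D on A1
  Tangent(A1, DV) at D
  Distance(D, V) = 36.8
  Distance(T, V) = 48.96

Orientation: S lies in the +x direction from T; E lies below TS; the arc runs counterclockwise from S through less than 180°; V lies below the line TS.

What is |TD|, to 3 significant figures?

45.8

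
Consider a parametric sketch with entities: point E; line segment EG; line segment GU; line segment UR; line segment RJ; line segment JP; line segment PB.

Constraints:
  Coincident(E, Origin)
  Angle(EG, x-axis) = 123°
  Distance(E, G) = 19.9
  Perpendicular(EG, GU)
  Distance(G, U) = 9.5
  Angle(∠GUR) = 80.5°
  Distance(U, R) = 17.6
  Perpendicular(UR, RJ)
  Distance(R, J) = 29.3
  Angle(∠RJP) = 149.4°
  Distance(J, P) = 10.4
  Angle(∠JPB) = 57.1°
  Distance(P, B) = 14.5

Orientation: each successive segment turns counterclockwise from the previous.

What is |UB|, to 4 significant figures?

25.94

E is at the origin; EG runs at 123.0° with length 19.9, so G = (-10.84, 16.69). The perpendicularity gives GU at right angles to EG, so GU runs at -147.0°; with |GU| = 9.5, U = (-18.81, 11.52). ∠GUR = 80.5° gives UR at -47.50° from the x-axis; with |UR| = 17.6, R = (-6.915, -1.461). UR ⟂ RJ, so RJ runs at 42.50°; with |RJ| = 29.3, J = (14.69, 18.33). ∠RJP = 149.4° gives JP at 73.10° from the x-axis; with |JP| = 10.4, P = (17.71, 28.29). ∠JPB = 57.1° gives PB at -164.0° from the x-axis; with |PB| = 14.5, B = (3.772, 24.29). Then |UB| = |B − U| = 25.94.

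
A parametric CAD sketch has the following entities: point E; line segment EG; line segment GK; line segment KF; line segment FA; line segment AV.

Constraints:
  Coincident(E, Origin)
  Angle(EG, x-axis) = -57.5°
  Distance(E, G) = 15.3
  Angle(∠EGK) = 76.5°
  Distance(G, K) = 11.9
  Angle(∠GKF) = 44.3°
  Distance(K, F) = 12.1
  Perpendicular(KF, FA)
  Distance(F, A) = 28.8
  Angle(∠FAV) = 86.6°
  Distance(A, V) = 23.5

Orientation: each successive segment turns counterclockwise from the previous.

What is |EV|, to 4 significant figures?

42.51

KF is perpendicular to FA, so FA runs at -88.30°; with |FA| = 28.8, A = (5.247, -33.49). ∠FAV = 86.6° gives AV at 5.100° from the x-axis; with |AV| = 23.5, V = (28.65, -31.40). Then |EV| = |V − E| = 42.51.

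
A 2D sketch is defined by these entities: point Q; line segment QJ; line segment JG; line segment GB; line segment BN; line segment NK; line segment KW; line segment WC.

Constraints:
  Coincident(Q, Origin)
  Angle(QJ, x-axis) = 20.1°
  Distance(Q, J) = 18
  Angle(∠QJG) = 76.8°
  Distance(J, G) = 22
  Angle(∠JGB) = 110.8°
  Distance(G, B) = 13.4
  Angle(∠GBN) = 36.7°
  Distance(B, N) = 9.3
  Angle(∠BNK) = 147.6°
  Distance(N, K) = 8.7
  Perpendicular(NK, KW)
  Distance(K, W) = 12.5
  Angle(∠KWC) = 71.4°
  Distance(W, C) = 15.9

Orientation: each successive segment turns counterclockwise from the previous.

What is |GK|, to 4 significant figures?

6.785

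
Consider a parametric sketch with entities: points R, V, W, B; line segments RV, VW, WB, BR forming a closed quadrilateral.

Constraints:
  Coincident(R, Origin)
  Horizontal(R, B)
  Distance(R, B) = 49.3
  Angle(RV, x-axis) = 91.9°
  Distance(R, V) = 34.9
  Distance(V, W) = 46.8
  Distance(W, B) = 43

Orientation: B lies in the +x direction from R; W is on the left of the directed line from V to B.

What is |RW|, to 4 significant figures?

62.07

R is at the origin; RB is horizontal with |RB| = 49.3 and B in +x, so B = (49.3, 0). RV runs at 91.9° with |RV| = 34.9, so V = (-1.157, 34.88). W is determined by |VW| = 46.8 and |WB| = 43.0 together: it lies at the intersection of circle(V, 46.8) and circle(B, 43.0). With |VB| = 61.34, the foot of the radical line on VB is 33.45 from V and the perpendicular offset is √(46.8² − 33.45²) = 32.73. Taking the left-of-VB solution: W = (44.97, 42.78).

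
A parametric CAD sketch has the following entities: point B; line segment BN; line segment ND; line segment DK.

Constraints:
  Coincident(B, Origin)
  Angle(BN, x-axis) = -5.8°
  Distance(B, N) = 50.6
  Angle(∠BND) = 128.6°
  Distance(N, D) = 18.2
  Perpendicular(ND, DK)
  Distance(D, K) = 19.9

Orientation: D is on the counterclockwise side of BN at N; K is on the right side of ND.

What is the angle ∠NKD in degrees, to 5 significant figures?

42.445°

B is at the origin; BN runs at -5.8° with length 50.6, so N = 50.6·(cos -5.8°, sin -5.8°) = (50.341, -5.1134). ∠BND = 128.6°, so ND runs at -5.8° + (180° − 128.6°) = 45.600° from the x-axis; with |ND| = 18.2, D = N + 18.2·(cos 45.600°, sin 45.600°) = (63.075, 7.8900). ND is perpendicular to DK; with |DK| = 19.9 on the right of ND, K = D + 19.9·(0.71447, -0.69966) = (77.293, -6.0333). Then cos ∠NKD = KN·KD / (|KN||KD|), giving 42.445°.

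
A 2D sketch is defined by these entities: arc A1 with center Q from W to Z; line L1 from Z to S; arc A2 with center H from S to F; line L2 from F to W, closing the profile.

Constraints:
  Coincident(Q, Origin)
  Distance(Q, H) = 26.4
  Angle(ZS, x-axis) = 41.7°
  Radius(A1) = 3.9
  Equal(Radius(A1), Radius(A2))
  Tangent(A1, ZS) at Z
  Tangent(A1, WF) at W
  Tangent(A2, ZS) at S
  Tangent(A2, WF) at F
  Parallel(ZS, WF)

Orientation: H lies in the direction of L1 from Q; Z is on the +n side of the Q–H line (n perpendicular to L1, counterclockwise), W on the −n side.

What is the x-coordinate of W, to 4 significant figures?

2.594

The slot axis is L1's direction at 41.7°, so u = (cos 41.7°, sin 41.7°) = (0.7466, 0.6652) and n = (−sin 41.7°, cos 41.7°) = (-0.6652, 0.7466). Q is at the origin and H lies 26.4 along u from Q, so H = 26.4·u = (19.71, 17.56). Tangency of A1 to both parallel lines with radius 3.9 puts Z and W at Q ± 3.9·n: Z = (-2.594, 2.912), W = (2.594, -2.912). So W.x = 2.594.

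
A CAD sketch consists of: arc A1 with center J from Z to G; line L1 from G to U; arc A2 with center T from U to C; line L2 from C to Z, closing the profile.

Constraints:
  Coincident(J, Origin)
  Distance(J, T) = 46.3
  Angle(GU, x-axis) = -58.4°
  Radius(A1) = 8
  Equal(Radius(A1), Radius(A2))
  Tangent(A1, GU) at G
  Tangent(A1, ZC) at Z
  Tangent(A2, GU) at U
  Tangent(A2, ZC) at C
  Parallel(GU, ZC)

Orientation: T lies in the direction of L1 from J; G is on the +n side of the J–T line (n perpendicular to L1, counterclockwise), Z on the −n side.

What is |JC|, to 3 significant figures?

47.0

The slot axis is L1's direction at -58.4°, so u = (cos -58.4°, sin -58.4°) = (0.524, -0.852) and n = (−sin -58.4°, cos -58.4°) = (0.852, 0.524). J is at the origin and T lies 46.3 along u from J, so T = 46.3·u = (24.3, -39.4). Tangency of A1 to both parallel lines with radius 8.0 puts G and Z at J ± 8.0·n: G = (6.81, 4.19), Z = (-6.81, -4.19). Equal radii place U and C the same way about T: U = T + 8.0·n = (31.1, -35.2), C = T − 8.0·n = (17.4, -43.6). Then |JC| = |C − J| = 47.0.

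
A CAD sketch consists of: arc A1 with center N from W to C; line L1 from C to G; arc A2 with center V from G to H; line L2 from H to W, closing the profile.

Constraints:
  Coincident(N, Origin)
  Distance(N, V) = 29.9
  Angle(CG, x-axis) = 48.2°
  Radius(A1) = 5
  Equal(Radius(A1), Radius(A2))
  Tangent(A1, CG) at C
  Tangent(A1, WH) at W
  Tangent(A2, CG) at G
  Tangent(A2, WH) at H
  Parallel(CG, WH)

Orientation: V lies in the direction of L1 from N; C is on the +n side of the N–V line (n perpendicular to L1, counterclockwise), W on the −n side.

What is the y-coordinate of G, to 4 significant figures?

25.62

The slot axis is L1's direction at 48.2°, so u = (cos 48.2°, sin 48.2°) = (0.6665, 0.7455) and n = (−sin 48.2°, cos 48.2°) = (-0.7455, 0.6665). N is at the origin and V lies 29.9 along u from N, so V = 29.9·u = (19.93, 22.29). Tangency of A1 to both parallel lines with radius 5.0 puts C and W at N ± 5.0·n: C = (-3.727, 3.333), W = (3.727, -3.333). Equal radii place G and H the same way about V: G = V + 5.0·n = (16.20, 25.62), H = V − 5.0·n = (23.66, 18.96). So G.y = 25.62.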